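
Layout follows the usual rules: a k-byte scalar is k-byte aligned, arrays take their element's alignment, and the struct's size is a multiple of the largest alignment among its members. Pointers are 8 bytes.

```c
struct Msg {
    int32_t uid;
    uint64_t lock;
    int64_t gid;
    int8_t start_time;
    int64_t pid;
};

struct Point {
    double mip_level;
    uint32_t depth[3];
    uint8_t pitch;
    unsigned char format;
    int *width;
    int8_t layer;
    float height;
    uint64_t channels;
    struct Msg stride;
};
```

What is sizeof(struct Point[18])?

1584

Msg: 0..4  uid  (4B, 4-aligned); 4..8  -- padding (4B); 8..16  lock  (8B, 8-aligned); 16..24  gid  (8B, 8-aligned); 24..25  start_time  (1B, 1-aligned); 25..32  -- padding (7B); 32..40  pid  (8B, 8-aligned); sizeof = 40, alignof = 8
0..8  mip_level  (8B, 8-aligned)
8..20  depth  (12B, 4-aligned)
20..21  pitch  (1B, 1-aligned)
21..22  format  (1B, 1-aligned)
22..24  -- padding (2B)
24..32  width  (8B, 8-aligned)
32..33  layer  (1B, 1-aligned)
33..36  -- padding (3B)
36..40  height  (4B, 4-aligned)
40..48  channels  (8B, 8-aligned)
48..88  stride  (40B, 8-aligned)
sizeof = 88, alignof = 8
array of 18: 18 × 88 = 1584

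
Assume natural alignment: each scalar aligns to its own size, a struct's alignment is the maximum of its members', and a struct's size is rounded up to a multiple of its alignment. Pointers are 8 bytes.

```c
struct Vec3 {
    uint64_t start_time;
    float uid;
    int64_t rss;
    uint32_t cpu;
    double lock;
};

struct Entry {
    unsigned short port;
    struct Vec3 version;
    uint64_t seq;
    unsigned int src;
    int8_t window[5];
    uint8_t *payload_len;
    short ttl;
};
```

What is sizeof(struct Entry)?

88 bytes

Vec3: start_time at 0 (size 8, align 8) → ends 8; uid at 8 (size 4, align 4) → ends 12; pad 4 to align 8 for rss; rss at 16 (size 8, align 8) → ends 24; cpu at 24 (size 4, align 4) → ends 28; pad 4 to align 8 for lock; lock at 32 (size 8, align 8) → ends 40; total 40 bytes, alignment 8
port at 0 (size 2, align 2) → ends 2
pad 6 to align 8 for version
version at 8 (size 40, align 8) → ends 48
seq at 48 (size 8, align 8) → ends 56
src at 56 (size 4, align 4) → ends 60
window at 60 (size 5, align 1) → ends 65
pad 7 to align 8 for payload_len
payload_len at 72 (size 8, align 8) → ends 80
ttl at 80 (size 2, align 2) → ends 82
tail pad 6 to reach multiple of 8
total 88 bytes, alignment 8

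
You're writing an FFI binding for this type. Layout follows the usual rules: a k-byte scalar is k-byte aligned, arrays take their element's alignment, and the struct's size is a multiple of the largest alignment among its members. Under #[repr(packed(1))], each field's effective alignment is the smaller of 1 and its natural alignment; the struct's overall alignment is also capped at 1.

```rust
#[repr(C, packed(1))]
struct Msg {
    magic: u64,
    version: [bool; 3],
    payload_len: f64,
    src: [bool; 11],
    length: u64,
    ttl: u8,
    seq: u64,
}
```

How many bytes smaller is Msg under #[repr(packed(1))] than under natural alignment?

17

natural layout:
  @0: magic [8B, align 8] → 8
  @8: version [3B, align 1] → 11
  +5 pad (align 8)
  @16: payload_len [8B, align 8] → 24
  @24: src [11B, align 1] → 35
  +5 pad (align 8)
  @40: length [8B, align 8] → 48
  @48: ttl [1B, align 1] → 49
  +7 pad (align 8)
  @56: seq [8B, align 8] → 64
  size 64, align 8
packed(1) layout:
  @0: magic [8B, align 1] → 8
  @8: version [3B, align 1] → 11
  @11: payload_len [8B, align 1] → 19
  @19: src [11B, align 1] → 30
  @30: length [8B, align 1] → 38
  @38: ttl [1B, align 1] → 39
  @39: seq [8B, align 1] → 47
  size 47, align 1
64 − 47 = 17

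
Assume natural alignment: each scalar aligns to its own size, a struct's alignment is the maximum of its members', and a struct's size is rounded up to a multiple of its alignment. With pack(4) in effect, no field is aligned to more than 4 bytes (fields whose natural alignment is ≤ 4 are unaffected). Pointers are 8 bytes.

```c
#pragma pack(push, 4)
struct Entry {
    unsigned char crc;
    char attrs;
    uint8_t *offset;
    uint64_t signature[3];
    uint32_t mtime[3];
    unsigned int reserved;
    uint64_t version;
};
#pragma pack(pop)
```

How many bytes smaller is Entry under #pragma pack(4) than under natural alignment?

4

natural layout:
  crc at 0 (size 1, align 1) → ends 1
  attrs at 1 (size 1, align 1) → ends 2
  pad 6 to align 8 for offset
  offset at 8 (size 8, align 8) → ends 16
  signature at 16 (size 24, align 8) → ends 40
  mtime at 40 (size 12, align 4) → ends 52
  reserved at 52 (size 4, align 4) → ends 56
  version at 56 (size 8, align 8) → ends 64
  total 64 bytes, alignment 8
packed(4) layout:
  crc at 0 (size 1, align 1) → ends 1
  attrs at 1 (size 1, align 1) → ends 2
  pad 2 to align 4 for offset
  offset at 4 (size 8, align 4) → ends 12
  signature at 12 (size 24, align 4) → ends 36
  mtime at 36 (size 12, align 4) → ends 48
  reserved at 48 (size 4, align 4) → ends 52
  version at 52 (size 8, align 4) → ends 60
  total 60 bytes, alignment 4
64 − 60 = 4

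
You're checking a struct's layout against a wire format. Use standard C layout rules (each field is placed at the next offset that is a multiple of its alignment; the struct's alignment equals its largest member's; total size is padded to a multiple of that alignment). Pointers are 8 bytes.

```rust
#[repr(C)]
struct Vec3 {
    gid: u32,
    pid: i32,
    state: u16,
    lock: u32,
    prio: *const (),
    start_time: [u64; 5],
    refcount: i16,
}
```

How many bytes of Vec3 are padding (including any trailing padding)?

0..4  gid  (4B, 4-aligned)
4..8  pid  (4B, 4-aligned)
8..10  state  (2B, 2-aligned)
10..12  -- padding (2B)
12..16  lock  (4B, 4-aligned)
16..24  prio  (8B, 8-aligned)
24..64  start_time  (40B, 8-aligned)
64..66  refcount  (2B, 2-aligned)
66..72  -- tail padding (6B)
sizeof = 72, alignof = 8
data bytes 64, size 72 → padding 8

8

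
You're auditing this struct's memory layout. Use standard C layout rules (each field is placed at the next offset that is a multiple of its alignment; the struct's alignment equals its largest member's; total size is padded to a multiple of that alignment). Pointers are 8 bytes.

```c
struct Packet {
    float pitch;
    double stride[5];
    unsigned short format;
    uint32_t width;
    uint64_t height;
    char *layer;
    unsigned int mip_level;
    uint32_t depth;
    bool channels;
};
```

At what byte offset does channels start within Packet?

80

@0: pitch [4B, align 4] → 4
+4 pad (align 8)
@8: stride [40B, align 8] → 48
@48: format [2B, align 2] → 50
+2 pad (align 4)
@52: width [4B, align 4] → 56
@56: height [8B, align 8] → 64
@64: layer [8B, align 8] → 72
@72: mip_level [4B, align 4] → 76
@76: depth [4B, align 4] → 80
@80: channels [1B, align 1] → 81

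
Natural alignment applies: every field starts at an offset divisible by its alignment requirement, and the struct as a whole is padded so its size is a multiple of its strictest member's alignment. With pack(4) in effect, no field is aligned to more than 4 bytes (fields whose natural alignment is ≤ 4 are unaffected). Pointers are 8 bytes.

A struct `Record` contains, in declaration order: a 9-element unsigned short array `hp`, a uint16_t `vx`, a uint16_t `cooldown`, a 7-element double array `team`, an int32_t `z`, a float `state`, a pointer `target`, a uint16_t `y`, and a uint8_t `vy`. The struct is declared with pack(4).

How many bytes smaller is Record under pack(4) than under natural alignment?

4

natural layout:
  hp at 0 (size 18, align 2) → ends 18
  vx at 18 (size 2, align 2) → ends 20
  cooldown at 20 (size 2, align 2) → ends 22
  pad 2 to align 8 for team
  team at 24 (size 56, align 8) → ends 80
  z at 80 (size 4, align 4) → ends 84
  state at 84 (size 4, align 4) → ends 88
  target at 88 (size 8, align 8) → ends 96
  y at 96 (size 2, align 2) → ends 98
  vy at 98 (size 1, align 1) → ends 99
  tail pad 5 to reach multiple of 8
  total 104 bytes, alignment 8
packed(4) layout:
  hp at 0 (size 18, align 2) → ends 18
  vx at 18 (size 2, align 2) → ends 20
  cooldown at 20 (size 2, align 2) → ends 22
  pad 2 to align 4 for team
  team at 24 (size 56, align 4) → ends 80
  z at 80 (size 4, align 4) → ends 84
  state at 84 (size 4, align 4) → ends 88
  target at 88 (size 8, align 4) → ends 96
  y at 96 (size 2, align 2) → ends 98
  vy at 98 (size 1, align 1) → ends 99
  tail pad 1 to reach multiple of 4
  total 100 bytes, alignment 4
104 − 100 = 4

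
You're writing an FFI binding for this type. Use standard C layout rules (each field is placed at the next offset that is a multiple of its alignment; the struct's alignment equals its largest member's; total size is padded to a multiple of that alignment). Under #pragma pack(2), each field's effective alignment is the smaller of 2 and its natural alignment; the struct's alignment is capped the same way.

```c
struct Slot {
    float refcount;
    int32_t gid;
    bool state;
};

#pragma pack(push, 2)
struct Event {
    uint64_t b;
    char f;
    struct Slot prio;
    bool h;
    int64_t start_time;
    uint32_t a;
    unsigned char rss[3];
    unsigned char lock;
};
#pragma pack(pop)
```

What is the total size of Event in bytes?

40 bytes

Slot: 0..4  refcount  (4B, 4-aligned); 4..8  gid  (4B, 4-aligned); 8..9  state  (1B, 1-aligned); 9..12  -- tail padding (3B); sizeof = 12, alignof = 4
0..8  b  (8B, 2-aligned)
8..9  f  (1B, 1-aligned)
9..10  -- padding (1B)
10..22  prio  (12B, 2-aligned)
22..23  h  (1B, 1-aligned)
23..24  -- padding (1B)
24..32  start_time  (8B, 2-aligned)
32..36  a  (4B, 2-aligned)
36..39  rss  (3B, 1-aligned)
39..40  lock  (1B, 1-aligned)
sizeof = 40, alignof = 2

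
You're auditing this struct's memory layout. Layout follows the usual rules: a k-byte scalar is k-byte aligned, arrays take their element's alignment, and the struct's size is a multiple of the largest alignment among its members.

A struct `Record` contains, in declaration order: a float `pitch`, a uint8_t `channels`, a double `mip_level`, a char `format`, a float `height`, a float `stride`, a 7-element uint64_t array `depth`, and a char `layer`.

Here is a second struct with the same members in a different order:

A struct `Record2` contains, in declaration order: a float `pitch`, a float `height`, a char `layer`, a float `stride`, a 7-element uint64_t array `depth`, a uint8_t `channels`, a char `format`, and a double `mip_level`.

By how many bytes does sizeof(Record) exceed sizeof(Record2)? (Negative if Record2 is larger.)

0..4  pitch  (4B, 4-aligned)
4..5  channels  (1B, 1-aligned)
5..8  -- padding (3B)
8..16  mip_level  (8B, 8-aligned)
16..17  format  (1B, 1-aligned)
17..20  -- padding (3B)
20..24  height  (4B, 4-aligned)
24..28  stride  (4B, 4-aligned)
28..32  -- padding (4B)
32..88  depth  (56B, 8-aligned)
88..89  layer  (1B, 1-aligned)
89..96  -- tail padding (7B)
sizeof = 96, alignof = 8
— Record2 —
0..4  pitch  (4B, 4-aligned)
4..8  height  (4B, 4-aligned)
8..9  layer  (1B, 1-aligned)
9..12  -- padding (3B)
12..16  stride  (4B, 4-aligned)
16..72  depth  (56B, 8-aligned)
72..73  channels  (1B, 1-aligned)
73..74  format  (1B, 1-aligned)
74..80  -- padding (6B)
80..88  mip_level  (8B, 8-aligned)
sizeof = 88, alignof = 8
96 − 88 = 8

8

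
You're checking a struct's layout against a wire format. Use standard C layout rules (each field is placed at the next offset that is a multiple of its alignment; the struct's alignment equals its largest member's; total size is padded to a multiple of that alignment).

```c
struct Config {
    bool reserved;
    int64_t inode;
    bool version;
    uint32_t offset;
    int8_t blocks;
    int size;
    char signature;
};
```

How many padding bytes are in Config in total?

reserved at 0 (size 1, align 1) → ends 1
pad 7 to align 8 for inode
inode at 8 (size 8, align 8) → ends 16
version at 16 (size 1, align 1) → ends 17
pad 3 to align 4 for offset
offset at 20 (size 4, align 4) → ends 24
blocks at 24 (size 1, align 1) → ends 25
pad 3 to align 4 for size
size at 28 (size 4, align 4) → ends 32
signature at 32 (size 1, align 1) → ends 33
tail pad 7 to reach multiple of 8
total 40 bytes, alignment 8
data bytes 20, size 40 → padding 20

20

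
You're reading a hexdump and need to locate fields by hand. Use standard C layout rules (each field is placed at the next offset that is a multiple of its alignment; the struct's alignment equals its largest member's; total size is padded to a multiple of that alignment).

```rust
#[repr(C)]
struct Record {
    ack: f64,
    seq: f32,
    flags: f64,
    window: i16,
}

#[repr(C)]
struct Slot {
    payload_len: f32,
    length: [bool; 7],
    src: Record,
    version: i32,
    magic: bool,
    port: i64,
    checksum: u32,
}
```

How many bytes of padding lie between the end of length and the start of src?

5

Record: @0: ack [8B, align 8] → 8; @8: seq [4B, align 4] → 12; +4 pad (align 8); @16: flags [8B, align 8] → 24; @24: window [2B, align 2] → 26; +6 tail pad (align 8); size 32, align 8
@0: payload_len [4B, align 4] → 4
@4: length [7B, align 1] → 11
+5 pad (align 8)
@16: src [32B, align 8] → 48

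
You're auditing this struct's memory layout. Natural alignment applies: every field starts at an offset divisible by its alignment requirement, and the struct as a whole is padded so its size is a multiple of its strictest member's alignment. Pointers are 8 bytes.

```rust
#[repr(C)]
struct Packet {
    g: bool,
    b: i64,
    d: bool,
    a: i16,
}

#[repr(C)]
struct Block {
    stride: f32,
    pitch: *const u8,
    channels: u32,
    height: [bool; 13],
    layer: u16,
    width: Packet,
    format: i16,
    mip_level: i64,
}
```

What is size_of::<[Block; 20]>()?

1600

Packet: 0..1  g  (1B, 1-aligned); 1..8  -- padding (7B); 8..16  b  (8B, 8-aligned); 16..17  d  (1B, 1-aligned); 17..18  -- padding (1B); 18..20  a  (2B, 2-aligned); 20..24  -- tail padding (4B); sizeof = 24, alignof = 8
0..4  stride  (4B, 4-aligned)
4..8  -- padding (4B)
8..16  pitch  (8B, 8-aligned)
16..20  channels  (4B, 4-aligned)
20..33  height  (13B, 1-aligned)
33..34  -- padding (1B)
34..36  layer  (2B, 2-aligned)
36..40  -- padding (4B)
40..64  width  (24B, 8-aligned)
64..66  format  (2B, 2-aligned)
66..72  -- padding (6B)
72..80  mip_level  (8B, 8-aligned)
sizeof = 80, alignof = 8
array of 20: 20 × 80 = 1600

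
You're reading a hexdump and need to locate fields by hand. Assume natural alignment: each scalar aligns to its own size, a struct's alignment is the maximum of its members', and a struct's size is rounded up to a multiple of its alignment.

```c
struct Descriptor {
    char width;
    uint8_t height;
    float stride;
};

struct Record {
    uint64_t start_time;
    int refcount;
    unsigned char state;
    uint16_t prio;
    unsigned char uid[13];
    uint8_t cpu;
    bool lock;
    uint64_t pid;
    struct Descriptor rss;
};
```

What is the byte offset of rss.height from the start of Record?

41

Descriptor: 0..1  width  (1B, 1-aligned); 1..2  height  (1B, 1-aligned); 2..4  -- padding (2B); 4..8  stride  (4B, 4-aligned); sizeof = 8, alignof = 4
0..8  start_time  (8B, 8-aligned)
8..12  refcount  (4B, 4-aligned)
12..13  state  (1B, 1-aligned)
13..14  -- padding (1B)
14..16  prio  (2B, 2-aligned)
16..29  uid  (13B, 1-aligned)
29..30  cpu  (1B, 1-aligned)
30..31  lock  (1B, 1-aligned)
31..32  -- padding (1B)
32..40  pid  (8B, 8-aligned)
40..48  rss  (8B, 4-aligned)
within Descriptor: height at 1
40 + 1 = 41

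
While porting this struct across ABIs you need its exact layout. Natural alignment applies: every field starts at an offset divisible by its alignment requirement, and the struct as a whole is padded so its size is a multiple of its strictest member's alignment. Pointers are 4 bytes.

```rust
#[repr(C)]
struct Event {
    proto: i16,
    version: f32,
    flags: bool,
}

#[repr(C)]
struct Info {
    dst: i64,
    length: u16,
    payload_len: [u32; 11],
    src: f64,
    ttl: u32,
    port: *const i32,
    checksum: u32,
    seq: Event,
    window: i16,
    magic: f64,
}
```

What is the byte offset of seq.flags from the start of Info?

84

Event: proto at 0 (size 2, align 2) → ends 2; pad 2 to align 4 for version; version at 4 (size 4, align 4) → ends 8; flags at 8 (size 1, align 1) → ends 9; tail pad 3 to reach multiple of 4; total 12 bytes, alignment 4
dst at 0 (size 8, align 8) → ends 8
length at 8 (size 2, align 2) → ends 10
pad 2 to align 4 for payload_len
payload_len at 12 (size 44, align 4) → ends 56
src at 56 (size 8, align 8) → ends 64
ttl at 64 (size 4, align 4) → ends 68
port at 68 (size 4, align 4) → ends 72
checksum at 72 (size 4, align 4) → ends 76
seq at 76 (size 12, align 4) → ends 88
within Event: flags at 8
76 + 8 = 84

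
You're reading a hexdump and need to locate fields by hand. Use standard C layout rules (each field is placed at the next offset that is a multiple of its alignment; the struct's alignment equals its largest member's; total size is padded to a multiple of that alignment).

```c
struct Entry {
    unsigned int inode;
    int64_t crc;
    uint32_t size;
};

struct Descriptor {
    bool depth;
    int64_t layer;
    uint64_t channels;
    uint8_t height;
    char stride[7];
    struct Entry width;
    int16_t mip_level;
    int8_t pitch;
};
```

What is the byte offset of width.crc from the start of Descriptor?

Entry: 0..4  inode  (4B, 4-aligned); 4..8  -- padding (4B); 8..16  crc  (8B, 8-aligned); 16..20  size  (4B, 4-aligned); 20..24  -- tail padding (4B); sizeof = 24, alignof = 8
0..1  depth  (1B, 1-aligned)
1..8  -- padding (7B)
8..16  layer  (8B, 8-aligned)
16..24  channels  (8B, 8-aligned)
24..25  height  (1B, 1-aligned)
25..32  stride  (7B, 1-aligned)
32..56  width  (24B, 8-aligned)
within Entry: crc at 8
32 + 8 = 40

40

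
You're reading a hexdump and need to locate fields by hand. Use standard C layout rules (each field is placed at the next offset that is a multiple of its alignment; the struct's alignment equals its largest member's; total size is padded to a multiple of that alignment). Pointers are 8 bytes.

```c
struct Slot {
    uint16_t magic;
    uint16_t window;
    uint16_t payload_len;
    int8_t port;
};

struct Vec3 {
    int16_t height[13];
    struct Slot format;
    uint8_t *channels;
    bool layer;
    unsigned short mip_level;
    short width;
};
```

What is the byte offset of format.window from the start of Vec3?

Slot: 0..2  magic  (2B, 2-aligned); 2..4  window  (2B, 2-aligned); 4..6  payload_len  (2B, 2-aligned); 6..7  port  (1B, 1-aligned); 7..8  -- tail padding (1B); sizeof = 8, alignof = 2
0..26  height  (26B, 2-aligned)
26..34  format  (8B, 2-aligned)
within Slot: window at 2
26 + 2 = 28

28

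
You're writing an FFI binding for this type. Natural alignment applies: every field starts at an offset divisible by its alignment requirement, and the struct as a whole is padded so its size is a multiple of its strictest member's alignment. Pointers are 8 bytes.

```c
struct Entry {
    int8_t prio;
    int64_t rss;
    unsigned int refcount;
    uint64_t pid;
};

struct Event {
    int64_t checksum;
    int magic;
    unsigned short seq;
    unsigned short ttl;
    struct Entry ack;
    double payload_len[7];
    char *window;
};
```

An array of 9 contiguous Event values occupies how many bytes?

1008

Entry: 0..1  prio  (1B, 1-aligned); 1..8  -- padding (7B); 8..16  rss  (8B, 8-aligned); 16..20  refcount  (4B, 4-aligned); 20..24  -- padding (4B); 24..32  pid  (8B, 8-aligned); sizeof = 32, alignof = 8
0..8  checksum  (8B, 8-aligned)
8..12  magic  (4B, 4-aligned)
12..14  seq  (2B, 2-aligned)
14..16  ttl  (2B, 2-aligned)
16..48  ack  (32B, 8-aligned)
48..104  payload_len  (56B, 8-aligned)
104..112  window  (8B, 8-aligned)
sizeof = 112, alignof = 8
array of 9: 9 × 112 = 1008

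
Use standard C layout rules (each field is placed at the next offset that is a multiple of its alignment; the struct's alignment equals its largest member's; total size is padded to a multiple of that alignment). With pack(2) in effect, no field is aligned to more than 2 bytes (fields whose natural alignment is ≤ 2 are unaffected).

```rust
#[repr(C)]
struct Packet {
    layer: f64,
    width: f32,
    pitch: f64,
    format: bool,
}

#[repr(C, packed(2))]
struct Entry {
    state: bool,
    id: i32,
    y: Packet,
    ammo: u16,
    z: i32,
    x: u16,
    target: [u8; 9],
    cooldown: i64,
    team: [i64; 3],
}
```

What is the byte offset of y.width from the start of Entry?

Packet: @0: layer [8B, align 8] → 8; @8: width [4B, align 4] → 12; +4 pad (align 8); @16: pitch [8B, align 8] → 24; @24: format [1B, align 1] → 25; +7 tail pad (align 8); size 32, align 8
@0: state [1B, align 1] → 1
+1 pad (align 2)
@2: id [4B, align 2] → 6
@6: y [32B, align 2] → 38
within Packet: width at 8
6 + 8 = 14

14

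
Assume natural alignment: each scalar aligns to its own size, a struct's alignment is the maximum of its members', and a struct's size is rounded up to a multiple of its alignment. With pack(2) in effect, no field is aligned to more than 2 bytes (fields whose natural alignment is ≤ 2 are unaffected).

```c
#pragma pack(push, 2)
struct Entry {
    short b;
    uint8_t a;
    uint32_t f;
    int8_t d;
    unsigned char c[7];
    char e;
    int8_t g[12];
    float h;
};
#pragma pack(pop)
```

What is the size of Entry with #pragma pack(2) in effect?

34

0..2  b  (2B, 2-aligned)
2..3  a  (1B, 1-aligned)
3..4  -- padding (1B)
4..8  f  (4B, 2-aligned)
8..9  d  (1B, 1-aligned)
9..16  c  (7B, 1-aligned)
16..17  e  (1B, 1-aligned)
17..29  g  (12B, 1-aligned)
29..30  -- padding (1B)
30..34  h  (4B, 2-aligned)
sizeof = 34, alignof = 2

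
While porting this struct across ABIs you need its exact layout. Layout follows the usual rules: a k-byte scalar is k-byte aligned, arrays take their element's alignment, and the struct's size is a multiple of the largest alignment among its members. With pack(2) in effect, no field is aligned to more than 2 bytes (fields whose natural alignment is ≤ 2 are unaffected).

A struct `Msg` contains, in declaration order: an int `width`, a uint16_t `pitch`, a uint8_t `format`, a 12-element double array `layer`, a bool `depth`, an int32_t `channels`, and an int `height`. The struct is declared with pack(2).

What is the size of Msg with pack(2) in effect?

0..4  width  (4B, 2-aligned)
4..6  pitch  (2B, 2-aligned)
6..7  format  (1B, 1-aligned)
7..8  -- padding (1B)
8..104  layer  (96B, 2-aligned)
104..105  depth  (1B, 1-aligned)
105..106  -- padding (1B)
106..110  channels  (4B, 2-aligned)
110..114  height  (4B, 2-aligned)
sizeof = 114, alignof = 2

114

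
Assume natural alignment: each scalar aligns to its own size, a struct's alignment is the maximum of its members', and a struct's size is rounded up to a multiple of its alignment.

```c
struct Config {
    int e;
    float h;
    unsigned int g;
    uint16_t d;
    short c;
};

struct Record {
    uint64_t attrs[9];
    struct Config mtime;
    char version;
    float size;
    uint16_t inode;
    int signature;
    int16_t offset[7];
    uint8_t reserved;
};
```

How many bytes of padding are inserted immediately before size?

3

Config: 0..4  e  (4B, 4-aligned); 4..8  h  (4B, 4-aligned); 8..12  g  (4B, 4-aligned); 12..14  d  (2B, 2-aligned); 14..16  c  (2B, 2-aligned); sizeof = 16, alignof = 4
0..72  attrs  (72B, 8-aligned)
72..88  mtime  (16B, 4-aligned)
88..89  version  (1B, 1-aligned)
89..92  -- padding (3B)
92..96  size  (4B, 4-aligned)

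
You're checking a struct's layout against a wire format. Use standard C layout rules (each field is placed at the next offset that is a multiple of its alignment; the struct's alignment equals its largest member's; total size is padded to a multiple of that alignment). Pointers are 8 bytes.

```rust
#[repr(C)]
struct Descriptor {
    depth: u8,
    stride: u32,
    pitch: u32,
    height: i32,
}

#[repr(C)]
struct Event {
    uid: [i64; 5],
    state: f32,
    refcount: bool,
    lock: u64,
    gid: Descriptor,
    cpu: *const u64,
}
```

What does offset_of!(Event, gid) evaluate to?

Descriptor: depth at 0 (size 1, align 1) → ends 1; pad 3 to align 4 for stride; stride at 4 (size 4, align 4) → ends 8; pitch at 8 (size 4, align 4) → ends 12; height at 12 (size 4, align 4) → ends 16; total 16 bytes, alignment 4
uid at 0 (size 40, align 8) → ends 40
state at 40 (size 4, align 4) → ends 44
refcount at 44 (size 1, align 1) → ends 45
pad 3 to align 8 for lock
lock at 48 (size 8, align 8) → ends 56
gid at 56 (size 16, align 4) → ends 72

56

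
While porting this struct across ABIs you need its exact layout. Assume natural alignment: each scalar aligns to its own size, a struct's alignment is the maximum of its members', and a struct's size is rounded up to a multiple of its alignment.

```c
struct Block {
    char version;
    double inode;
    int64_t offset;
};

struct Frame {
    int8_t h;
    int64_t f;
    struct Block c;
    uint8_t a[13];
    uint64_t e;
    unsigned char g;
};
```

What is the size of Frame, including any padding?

Block: 0..1  version  (1B, 1-aligned); 1..8  -- padding (7B); 8..16  inode  (8B, 8-aligned); 16..24  offset  (8B, 8-aligned); sizeof = 24, alignof = 8
0..1  h  (1B, 1-aligned)
1..8  -- padding (7B)
8..16  f  (8B, 8-aligned)
16..40  c  (24B, 8-aligned)
40..53  a  (13B, 1-aligned)
53..56  -- padding (3B)
56..64  e  (8B, 8-aligned)
64..65  g  (1B, 1-aligned)
65..72  -- tail padding (7B)
sizeof = 72, alignof = 8

72 bytes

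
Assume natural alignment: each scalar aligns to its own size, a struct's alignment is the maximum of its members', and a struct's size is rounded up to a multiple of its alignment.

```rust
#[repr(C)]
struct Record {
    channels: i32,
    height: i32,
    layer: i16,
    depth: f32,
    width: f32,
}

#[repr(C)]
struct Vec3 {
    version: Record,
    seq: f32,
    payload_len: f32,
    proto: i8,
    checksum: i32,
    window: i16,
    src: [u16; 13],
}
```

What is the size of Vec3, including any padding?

64 bytes

Record: @0: channels [4B, align 4] → 4; @4: height [4B, align 4] → 8; @8: layer [2B, align 2] → 10; +2 pad (align 4); @12: depth [4B, align 4] → 16; @16: width [4B, align 4] → 20; size 20, align 4
@0: version [20B, align 4] → 20
@20: seq [4B, align 4] → 24
@24: payload_len [4B, align 4] → 28
@28: proto [1B, align 1] → 29
+3 pad (align 4)
@32: checksum [4B, align 4] → 36
@36: window [2B, align 2] → 38
@38: src [26B, align 2] → 64
size 64, align 4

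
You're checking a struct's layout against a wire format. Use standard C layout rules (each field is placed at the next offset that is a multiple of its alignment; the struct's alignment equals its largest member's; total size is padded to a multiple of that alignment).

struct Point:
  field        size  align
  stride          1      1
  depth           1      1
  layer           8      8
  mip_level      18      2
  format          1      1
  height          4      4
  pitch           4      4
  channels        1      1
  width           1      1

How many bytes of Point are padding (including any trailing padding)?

9

@0: stride [1B, align 1] → 1
@1: depth [1B, align 1] → 2
+6 pad (align 8)
@8: layer [8B, align 8] → 16
@16: mip_level [18B, align 2] → 34
@34: format [1B, align 1] → 35
+1 pad (align 4)
@36: height [4B, align 4] → 40
@40: pitch [4B, align 4] → 44
@44: channels [1B, align 1] → 45
@45: width [1B, align 1] → 46
+2 tail pad (align 8)
size 48, align 8
data bytes 39, size 48 → padding 9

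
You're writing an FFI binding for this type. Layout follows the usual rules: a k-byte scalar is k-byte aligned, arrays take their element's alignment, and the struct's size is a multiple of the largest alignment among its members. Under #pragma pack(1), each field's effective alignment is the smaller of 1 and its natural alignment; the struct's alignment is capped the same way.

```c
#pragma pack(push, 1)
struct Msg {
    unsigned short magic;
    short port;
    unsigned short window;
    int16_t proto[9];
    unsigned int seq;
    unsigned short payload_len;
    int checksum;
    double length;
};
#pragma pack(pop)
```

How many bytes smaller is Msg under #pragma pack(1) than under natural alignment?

6

natural layout:
  @0: magic [2B, align 2] → 2
  @2: port [2B, align 2] → 4
  @4: window [2B, align 2] → 6
  @6: proto [18B, align 2] → 24
  @24: seq [4B, align 4] → 28
  @28: payload_len [2B, align 2] → 30
  +2 pad (align 4)
  @32: checksum [4B, align 4] → 36
  +4 pad (align 8)
  @40: length [8B, align 8] → 48
  size 48, align 8
packed(1) layout:
  @0: magic [2B, align 1] → 2
  @2: port [2B, align 1] → 4
  @4: window [2B, align 1] → 6
  @6: proto [18B, align 1] → 24
  @24: seq [4B, align 1] → 28
  @28: payload_len [2B, align 1] → 30
  @30: checksum [4B, align 1] → 34
  @34: length [8B, align 1] → 42
  size 42, align 1
48 − 42 = 6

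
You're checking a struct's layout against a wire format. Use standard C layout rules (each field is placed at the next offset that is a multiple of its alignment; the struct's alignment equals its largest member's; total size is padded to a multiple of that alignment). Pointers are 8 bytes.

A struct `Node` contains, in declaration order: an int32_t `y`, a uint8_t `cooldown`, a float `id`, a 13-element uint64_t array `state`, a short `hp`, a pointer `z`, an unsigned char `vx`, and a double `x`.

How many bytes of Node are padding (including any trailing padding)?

y at 0 (size 4, align 4) → ends 4
cooldown at 4 (size 1, align 1) → ends 5
pad 3 to align 4 for id
id at 8 (size 4, align 4) → ends 12
pad 4 to align 8 for state
state at 16 (size 104, align 8) → ends 120
hp at 120 (size 2, align 2) → ends 122
pad 6 to align 8 for z
z at 128 (size 8, align 8) → ends 136
vx at 136 (size 1, align 1) → ends 137
pad 7 to align 8 for x
x at 144 (size 8, align 8) → ends 152
total 152 bytes, alignment 8
data bytes 132, size 152 → padding 20

20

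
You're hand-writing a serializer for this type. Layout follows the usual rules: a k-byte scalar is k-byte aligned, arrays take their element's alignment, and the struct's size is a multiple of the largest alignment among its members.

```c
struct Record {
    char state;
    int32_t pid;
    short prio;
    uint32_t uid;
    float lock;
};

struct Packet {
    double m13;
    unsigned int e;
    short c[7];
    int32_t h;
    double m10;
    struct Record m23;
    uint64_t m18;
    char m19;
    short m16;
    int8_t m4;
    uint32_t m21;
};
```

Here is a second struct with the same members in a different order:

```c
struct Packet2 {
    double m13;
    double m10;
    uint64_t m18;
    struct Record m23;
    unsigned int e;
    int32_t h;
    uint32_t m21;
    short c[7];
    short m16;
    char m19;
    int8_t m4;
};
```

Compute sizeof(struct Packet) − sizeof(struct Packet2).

8

Record: @0: state [1B, align 1] → 1; +3 pad (align 4); @4: pid [4B, align 4] → 8; @8: prio [2B, align 2] → 10; +2 pad (align 4); @12: uid [4B, align 4] → 16; @16: lock [4B, align 4] → 20; size 20, align 4
@0: m13 [8B, align 8] → 8
@8: e [4B, align 4] → 12
@12: c [14B, align 2] → 26
+2 pad (align 4)
@28: h [4B, align 4] → 32
@32: m10 [8B, align 8] → 40
@40: m23 [20B, align 4] → 60
+4 pad (align 8)
@64: m18 [8B, align 8] → 72
@72: m19 [1B, align 1] → 73
+1 pad (align 2)
@74: m16 [2B, align 2] → 76
@76: m4 [1B, align 1] → 77
+3 pad (align 4)
@80: m21 [4B, align 4] → 84
+4 tail pad (align 8)
size 88, align 8
— Packet2 —
@0: m13 [8B, align 8] → 8
@8: m10 [8B, align 8] → 16
@16: m18 [8B, align 8] → 24
@24: m23 [20B, align 4] → 44
@44: e [4B, align 4] → 48
@48: h [4B, align 4] → 52
@52: m21 [4B, align 4] → 56
@56: c [14B, align 2] → 70
@70: m16 [2B, align 2] → 72
@72: m19 [1B, align 1] → 73
@73: m4 [1B, align 1] → 74
+6 tail pad (align 8)
size 80, align 8
88 − 80 = 8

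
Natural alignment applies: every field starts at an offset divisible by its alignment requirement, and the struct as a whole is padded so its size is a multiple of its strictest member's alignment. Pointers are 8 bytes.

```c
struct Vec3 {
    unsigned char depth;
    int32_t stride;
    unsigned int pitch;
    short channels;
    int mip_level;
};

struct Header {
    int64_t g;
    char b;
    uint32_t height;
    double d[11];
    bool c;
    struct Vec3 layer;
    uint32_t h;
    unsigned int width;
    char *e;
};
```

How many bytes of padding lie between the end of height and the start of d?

Vec3: 0..1  depth  (1B, 1-aligned); 1..4  -- padding (3B); 4..8  stride  (4B, 4-aligned); 8..12  pitch  (4B, 4-aligned); 12..14  channels  (2B, 2-aligned); 14..16  -- padding (2B); 16..20  mip_level  (4B, 4-aligned); sizeof = 20, alignof = 4
0..8  g  (8B, 8-aligned)
8..9  b  (1B, 1-aligned)
9..12  -- padding (3B)
12..16  height  (4B, 4-aligned)
16..104  d  (88B, 8-aligned)

0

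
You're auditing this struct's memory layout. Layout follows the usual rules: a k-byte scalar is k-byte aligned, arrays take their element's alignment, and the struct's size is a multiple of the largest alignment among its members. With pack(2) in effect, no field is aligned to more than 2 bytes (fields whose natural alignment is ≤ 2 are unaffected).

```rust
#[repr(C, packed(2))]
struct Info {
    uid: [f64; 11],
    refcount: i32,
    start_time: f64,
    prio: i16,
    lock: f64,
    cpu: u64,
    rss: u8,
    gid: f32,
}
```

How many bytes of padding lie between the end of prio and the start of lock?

@0: uid [88B, align 2] → 88
@88: refcount [4B, align 2] → 92
@92: start_time [8B, align 2] → 100
@100: prio [2B, align 2] → 102
@102: lock [8B, align 2] → 110

0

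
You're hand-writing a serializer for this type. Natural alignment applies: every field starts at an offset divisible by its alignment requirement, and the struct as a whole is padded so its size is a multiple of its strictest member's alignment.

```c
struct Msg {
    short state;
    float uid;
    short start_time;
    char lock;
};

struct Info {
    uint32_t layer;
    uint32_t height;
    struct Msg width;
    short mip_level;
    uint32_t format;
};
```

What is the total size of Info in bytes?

Msg: @0: state [2B, align 2] → 2; +2 pad (align 4); @4: uid [4B, align 4] → 8; @8: start_time [2B, align 2] → 10; @10: lock [1B, align 1] → 11; +1 tail pad (align 4); size 12, align 4
@0: layer [4B, align 4] → 4
@4: height [4B, align 4] → 8
@8: width [12B, align 4] → 20
@20: mip_level [2B, align 2] → 22
+2 pad (align 4)
@24: format [4B, align 4] → 28
size 28, align 4

28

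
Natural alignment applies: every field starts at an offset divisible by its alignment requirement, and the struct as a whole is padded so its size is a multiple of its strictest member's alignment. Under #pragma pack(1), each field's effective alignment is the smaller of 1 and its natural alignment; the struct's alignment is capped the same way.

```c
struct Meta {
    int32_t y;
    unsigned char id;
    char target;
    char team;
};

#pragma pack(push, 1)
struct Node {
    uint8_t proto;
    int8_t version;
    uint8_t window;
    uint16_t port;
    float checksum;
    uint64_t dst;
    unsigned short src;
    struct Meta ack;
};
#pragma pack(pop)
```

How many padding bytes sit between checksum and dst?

0

Meta: @0: y [4B, align 4] → 4; @4: id [1B, align 1] → 5; @5: target [1B, align 1] → 6; @6: team [1B, align 1] → 7; +1 tail pad (align 4); size 8, align 4
@0: proto [1B, align 1] → 1
@1: version [1B, align 1] → 2
@2: window [1B, align 1] → 3
@3: port [2B, align 1] → 5
@5: checksum [4B, align 1] → 9
@9: dst [8B, align 1] → 17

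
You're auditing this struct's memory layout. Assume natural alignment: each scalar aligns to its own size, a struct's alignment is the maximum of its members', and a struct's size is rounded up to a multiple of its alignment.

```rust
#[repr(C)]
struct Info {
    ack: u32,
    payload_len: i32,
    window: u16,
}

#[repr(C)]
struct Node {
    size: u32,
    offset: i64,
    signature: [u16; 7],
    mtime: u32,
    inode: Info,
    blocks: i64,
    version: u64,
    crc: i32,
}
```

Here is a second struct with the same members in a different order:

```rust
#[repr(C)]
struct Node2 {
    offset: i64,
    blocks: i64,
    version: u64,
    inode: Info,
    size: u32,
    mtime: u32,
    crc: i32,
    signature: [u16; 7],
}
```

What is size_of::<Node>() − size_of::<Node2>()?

Info: @0: ack [4B, align 4] → 4; @4: payload_len [4B, align 4] → 8; @8: window [2B, align 2] → 10; +2 tail pad (align 4); size 12, align 4
@0: size [4B, align 4] → 4
+4 pad (align 8)
@8: offset [8B, align 8] → 16
@16: signature [14B, align 2] → 30
+2 pad (align 4)
@32: mtime [4B, align 4] → 36
@36: inode [12B, align 4] → 48
@48: blocks [8B, align 8] → 56
@56: version [8B, align 8] → 64
@64: crc [4B, align 4] → 68
+4 tail pad (align 8)
size 72, align 8
— Node2 —
@0: offset [8B, align 8] → 8
@8: blocks [8B, align 8] → 16
@16: version [8B, align 8] → 24
@24: inode [12B, align 4] → 36
@36: size [4B, align 4] → 40
@40: mtime [4B, align 4] → 44
@44: crc [4B, align 4] → 48
@48: signature [14B, align 2] → 62
+2 tail pad (align 8)
size 64, align 8
72 − 64 = 8

8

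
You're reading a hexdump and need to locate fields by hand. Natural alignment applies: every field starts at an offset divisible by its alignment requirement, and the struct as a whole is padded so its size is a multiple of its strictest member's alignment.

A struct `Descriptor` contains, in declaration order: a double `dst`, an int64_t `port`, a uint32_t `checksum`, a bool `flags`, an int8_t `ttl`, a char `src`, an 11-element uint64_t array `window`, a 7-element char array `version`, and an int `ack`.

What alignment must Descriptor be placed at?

member alignments: dst=8, port=8, checksum=4, flags=1, ttl=1, src=1, window=8, version=1, ack=4
max = 8

8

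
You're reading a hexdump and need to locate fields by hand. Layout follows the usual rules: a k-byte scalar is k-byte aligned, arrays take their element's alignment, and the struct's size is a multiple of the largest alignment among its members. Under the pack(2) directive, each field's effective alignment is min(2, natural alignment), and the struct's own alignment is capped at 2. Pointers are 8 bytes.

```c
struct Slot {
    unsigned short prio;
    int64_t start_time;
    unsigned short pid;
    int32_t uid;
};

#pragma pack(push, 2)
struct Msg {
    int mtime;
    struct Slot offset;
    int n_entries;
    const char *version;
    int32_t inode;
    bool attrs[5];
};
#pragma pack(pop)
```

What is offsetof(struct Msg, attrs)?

Slot: @0: prio [2B, align 2] → 2; +6 pad (align 8); @8: start_time [8B, align 8] → 16; @16: pid [2B, align 2] → 18; +2 pad (align 4); @20: uid [4B, align 4] → 24; size 24, align 8
@0: mtime [4B, align 2] → 4
@4: offset [24B, align 2] → 28
@28: n_entries [4B, align 2] → 32
@32: version [8B, align 2] → 40
@40: inode [4B, align 2] → 44
@44: attrs [5B, align 1] → 49

44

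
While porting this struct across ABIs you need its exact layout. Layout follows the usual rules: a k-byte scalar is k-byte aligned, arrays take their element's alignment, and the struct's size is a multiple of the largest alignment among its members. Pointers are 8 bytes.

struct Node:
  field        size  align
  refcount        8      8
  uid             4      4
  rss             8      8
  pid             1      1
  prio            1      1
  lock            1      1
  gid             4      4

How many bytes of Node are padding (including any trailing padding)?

0..8  refcount  (8B, 8-aligned)
8..12  uid  (4B, 4-aligned)
12..16  -- padding (4B)
16..24  rss  (8B, 8-aligned)
24..25  pid  (1B, 1-aligned)
25..26  prio  (1B, 1-aligned)
26..27  lock  (1B, 1-aligned)
27..28  -- padding (1B)
28..32  gid  (4B, 4-aligned)
sizeof = 32, alignof = 8
data bytes 27, size 32 → padding 5

5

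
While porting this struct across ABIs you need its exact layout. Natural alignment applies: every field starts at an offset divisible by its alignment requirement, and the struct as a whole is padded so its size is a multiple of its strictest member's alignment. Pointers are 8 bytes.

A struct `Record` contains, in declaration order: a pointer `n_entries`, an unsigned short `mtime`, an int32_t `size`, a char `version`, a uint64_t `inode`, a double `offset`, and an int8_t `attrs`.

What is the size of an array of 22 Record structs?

n_entries at 0 (size 8, align 8) → ends 8
mtime at 8 (size 2, align 2) → ends 10
pad 2 to align 4 for size
size at 12 (size 4, align 4) → ends 16
version at 16 (size 1, align 1) → ends 17
pad 7 to align 8 for inode
inode at 24 (size 8, align 8) → ends 32
offset at 32 (size 8, align 8) → ends 40
attrs at 40 (size 1, align 1) → ends 41
tail pad 7 to reach multiple of 8
total 48 bytes, alignment 8
array of 22: 22 × 48 = 1056

1056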